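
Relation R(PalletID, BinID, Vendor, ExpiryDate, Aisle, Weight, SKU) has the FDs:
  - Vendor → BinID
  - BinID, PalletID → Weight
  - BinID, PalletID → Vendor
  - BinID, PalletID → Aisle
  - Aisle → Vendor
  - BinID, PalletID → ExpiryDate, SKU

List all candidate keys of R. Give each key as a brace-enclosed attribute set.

No FD produces {PalletID}, so it must be in every candidate key.
{Aisle, PalletID}⁺ = {Aisle, BinID, ExpiryDate, PalletID, SKU, Vendor, Weight}, which is every attribute, so {Aisle, PalletID} is a candidate key.
{BinID, PalletID}⁺ = {Aisle, BinID, ExpiryDate, PalletID, SKU, Vendor, Weight}, which is every attribute, so {BinID, PalletID} is a candidate key.
{PalletID, Vendor}⁺ = {Aisle, BinID, ExpiryDate, PalletID, SKU, Vendor, Weight}, which is every attribute, so {PalletID, Vendor} is a candidate key.
Any other superkey properly contains one of these, so there are no further candidate keys.

{Aisle, PalletID}, {BinID, PalletID}, {PalletID, Vendor}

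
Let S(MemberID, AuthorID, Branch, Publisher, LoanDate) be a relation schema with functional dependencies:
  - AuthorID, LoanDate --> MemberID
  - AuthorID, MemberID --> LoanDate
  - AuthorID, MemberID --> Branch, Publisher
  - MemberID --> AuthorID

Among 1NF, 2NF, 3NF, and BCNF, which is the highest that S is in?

BCNF

Candidate keys: {AuthorID, LoanDate}, {MemberID}. Prime attributes: {AuthorID, LoanDate, MemberID}.
Every FD has a superkey on the left, so the relation is in BCNF.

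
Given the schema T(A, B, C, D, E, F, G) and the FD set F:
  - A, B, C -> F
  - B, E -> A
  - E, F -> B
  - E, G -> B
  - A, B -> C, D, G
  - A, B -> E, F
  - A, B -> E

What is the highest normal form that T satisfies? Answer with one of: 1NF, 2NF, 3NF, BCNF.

Candidate keys: {A, B}, {B, E}, {E, F}, {E, G}. Prime attributes: {A, B, E, F, G}.
Every FD has a superkey on the left, so the relation is in BCNF.

BCNF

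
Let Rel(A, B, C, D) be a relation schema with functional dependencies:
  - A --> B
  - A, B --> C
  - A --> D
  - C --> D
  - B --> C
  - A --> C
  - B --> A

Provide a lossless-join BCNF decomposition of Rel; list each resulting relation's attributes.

Candidate keys of the original relation: {A}, {B}.
Within {A, B, C, D}: {C}⁺ ∩ {A, B, C, D} = {C, D}, not the whole set, so C --> D violates BCNF; decompose into {C, D} and {A, B, C}.
{C, D}: every determinant is a superkey — BCNF.
{A, B, C}: every determinant is a superkey — BCNF.

{A, B, C}; {C, D}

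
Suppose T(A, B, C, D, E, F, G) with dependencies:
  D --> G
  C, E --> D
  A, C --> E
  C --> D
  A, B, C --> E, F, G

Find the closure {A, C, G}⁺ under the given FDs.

{A, C, D, E, G}

Start with {A, C, G}.
A, C --> E applies; add {E} → now {A, C, E, G}.
C --> D applies; add {D} → now {A, C, D, E, G}.
No further FD applies.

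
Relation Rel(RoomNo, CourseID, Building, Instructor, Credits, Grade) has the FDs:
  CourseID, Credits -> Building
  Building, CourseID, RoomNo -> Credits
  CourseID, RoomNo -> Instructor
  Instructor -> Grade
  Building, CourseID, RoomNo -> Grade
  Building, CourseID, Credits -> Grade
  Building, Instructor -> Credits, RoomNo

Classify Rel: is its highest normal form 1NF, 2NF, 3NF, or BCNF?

Candidate keys: {Building, CourseID, Instructor}, {Building, CourseID, RoomNo}, {CourseID, Credits, Instructor}, {CourseID, Credits, RoomNo}. Prime attributes: {Building, CourseID, Credits, Instructor, RoomNo}.
For CourseID, Credits -> Building we have {CourseID, Credits}⁺ = {Building, CourseID, Credits, Grade}; {CourseID, Credits} is not a superkey, so BCNF fails.
Because {Grade} is non-prime and the left side of Instructor -> Grade is not a superkey, the relation is not in 3NF.
{Instructor} is a proper subset of the key {Building, CourseID, Instructor}, and {Instructor}⁺ contains the non-prime attribute {Grade} — a partial dependency, so 2NF is violated.

1NF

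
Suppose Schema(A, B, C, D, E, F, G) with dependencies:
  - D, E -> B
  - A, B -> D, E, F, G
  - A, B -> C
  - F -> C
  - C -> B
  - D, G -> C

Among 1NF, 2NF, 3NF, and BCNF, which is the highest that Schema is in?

3NF

Candidate keys: {A, B}, {A, C}, {A, D, E}, {A, D, G}, {A, F}. Prime attributes: {A, B, C, D, E, F, G}.
D, E -> B: {D, E}⁺ = {B, D, E}, which is not all of the attributes, so the left side is not a superkey — BCNF is violated.
Since {B} ⊆ prime attributes and every other non-superkey FD also has a prime right side, the schema is in 3NF.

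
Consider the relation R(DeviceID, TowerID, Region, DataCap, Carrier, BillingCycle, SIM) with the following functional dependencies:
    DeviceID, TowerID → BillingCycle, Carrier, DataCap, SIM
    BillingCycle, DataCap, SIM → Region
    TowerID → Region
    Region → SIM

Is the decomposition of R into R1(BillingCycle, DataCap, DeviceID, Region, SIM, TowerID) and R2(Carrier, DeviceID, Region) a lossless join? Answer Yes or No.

No

Common attributes: {DeviceID, Region}; their closure is {DeviceID, Region, SIM}.
Neither R1 nor R2 is contained in that closure, so the decomposition is lossy.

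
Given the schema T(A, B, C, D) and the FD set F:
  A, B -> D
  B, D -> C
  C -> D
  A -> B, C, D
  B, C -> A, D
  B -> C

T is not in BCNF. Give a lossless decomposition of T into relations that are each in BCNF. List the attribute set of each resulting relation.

{A, B, C}; {C, D}

Candidate keys of the original relation: {A}, {B}.
In {A, B, C, D}, {C} is not a superkey ({C}⁺ restricted to this set is {C, D}), so split on C -> D into {C, D} and {A, B, C}.
{C, D}: every determinant is a superkey — BCNF.
{A, B, C}: every determinant is a superkey — BCNF.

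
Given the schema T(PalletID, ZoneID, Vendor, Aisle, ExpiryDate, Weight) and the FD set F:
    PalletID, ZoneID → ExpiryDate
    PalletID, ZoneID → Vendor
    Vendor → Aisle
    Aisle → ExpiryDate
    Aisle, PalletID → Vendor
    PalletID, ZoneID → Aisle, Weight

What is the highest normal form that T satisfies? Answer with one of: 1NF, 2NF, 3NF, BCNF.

2NF

Candidate key: {PalletID, ZoneID}. Prime attributes: {PalletID, ZoneID}.
Vendor → Aisle: {Vendor}⁺ = {Aisle, ExpiryDate, Vendor}, which is not all of the attributes, so the left side is not a superkey — BCNF is violated.
Vendor → Aisle determines the non-prime attribute {Aisle} from a non-superkey — 3NF is violated.
Checking every proper subset of each key, none determines a non-prime attribute — 2NF is satisfied.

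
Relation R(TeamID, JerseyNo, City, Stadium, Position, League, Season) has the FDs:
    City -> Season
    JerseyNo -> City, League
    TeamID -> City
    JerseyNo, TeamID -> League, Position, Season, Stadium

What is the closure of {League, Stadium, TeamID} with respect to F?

Start with {League, Stadium, TeamID}.
TeamID -> City applies; add {City} → now {City, League, Stadium, TeamID}.
City -> Season applies; add {Season} → now {City, League, Season, Stadium, TeamID}.
No further FD applies.

{City, League, Season, Stadium, TeamID}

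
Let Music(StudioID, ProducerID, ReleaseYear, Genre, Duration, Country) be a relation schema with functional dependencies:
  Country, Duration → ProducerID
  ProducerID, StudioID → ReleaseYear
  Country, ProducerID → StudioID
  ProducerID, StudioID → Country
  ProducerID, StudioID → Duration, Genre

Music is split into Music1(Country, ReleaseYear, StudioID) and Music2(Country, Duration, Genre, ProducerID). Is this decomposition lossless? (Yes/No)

Common attributes: {Country}; their closure is {Country}.
The closure covers neither Music1 nor Music2 entirely; the join is not lossless.

No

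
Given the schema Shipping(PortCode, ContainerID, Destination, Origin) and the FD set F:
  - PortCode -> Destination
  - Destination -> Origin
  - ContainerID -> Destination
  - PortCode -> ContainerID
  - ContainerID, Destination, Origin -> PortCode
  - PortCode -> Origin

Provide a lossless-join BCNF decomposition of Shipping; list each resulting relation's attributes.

{ContainerID, Destination, PortCode}; {Destination, Origin}

Candidate keys of the original relation: {ContainerID}, {PortCode}.
In {ContainerID, Destination, Origin, PortCode}, {Destination} is not a superkey ({Destination}⁺ restricted to this set is {Destination, Origin}), so split on Destination -> Origin into {Destination, Origin} and {ContainerID, Destination, PortCode}.
{Destination, Origin} is in BCNF.
{ContainerID, Destination, PortCode} is in BCNF.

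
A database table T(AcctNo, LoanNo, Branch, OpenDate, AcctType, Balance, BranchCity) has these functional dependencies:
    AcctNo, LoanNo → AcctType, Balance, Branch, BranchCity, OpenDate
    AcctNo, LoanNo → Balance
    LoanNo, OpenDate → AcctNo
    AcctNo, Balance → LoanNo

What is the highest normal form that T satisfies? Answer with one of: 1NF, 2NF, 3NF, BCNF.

BCNF

Candidate keys: {AcctNo, Balance}, {AcctNo, LoanNo}, {LoanNo, OpenDate}. Prime attributes: {AcctNo, Balance, LoanNo, OpenDate}.
Every FD has a superkey on the left, so the relation is in BCNF.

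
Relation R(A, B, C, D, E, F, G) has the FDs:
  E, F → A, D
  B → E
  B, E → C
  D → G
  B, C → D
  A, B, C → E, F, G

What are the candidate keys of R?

{A, B}, {B, F}

No FD produces {B}, so it must be in every candidate key.
{A, B}⁺ = {A, B, C, D, E, F, G} — all of the relation — so {A, B} is a candidate key.
{B, F}⁺ = {A, B, C, D, E, F, G} — all of the relation — so {B, F} is a candidate key.
These are minimal and exhaustive — every other superkey contains one of them.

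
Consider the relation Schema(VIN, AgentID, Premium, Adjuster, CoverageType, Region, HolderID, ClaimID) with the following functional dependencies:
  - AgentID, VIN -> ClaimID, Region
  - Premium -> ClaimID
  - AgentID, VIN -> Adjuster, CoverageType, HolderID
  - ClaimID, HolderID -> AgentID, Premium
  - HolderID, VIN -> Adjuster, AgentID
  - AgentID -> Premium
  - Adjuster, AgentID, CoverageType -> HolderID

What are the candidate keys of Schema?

Attributes never on any right-hand side: {VIN} — every candidate key must contain it.
Closure of {AgentID, VIN} is {Adjuster, AgentID, ClaimID, CoverageType, HolderID, Premium, Region, VIN}, the whole schema; {AgentID, VIN} is a candidate key.
Closure of {HolderID, VIN} is {Adjuster, AgentID, ClaimID, CoverageType, HolderID, Premium, Region, VIN}, the whole schema; {HolderID, VIN} is a candidate key.
No proper subset of any of these is a key, and no other minimal superkey exists.

{AgentID, VIN}, {HolderID, VIN}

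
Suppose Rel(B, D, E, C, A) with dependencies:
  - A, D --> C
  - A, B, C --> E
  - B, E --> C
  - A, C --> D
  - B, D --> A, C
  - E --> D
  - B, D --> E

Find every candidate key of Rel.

{A, B, C}, {B, D}, {B, E}

No FD produces {B}, so it must be in every candidate key.
{B, D} is a candidate key since {B, D}⁺ = {A, B, C, D, E} covers every attribute.
{B, E} is a candidate key since {B, E}⁺ = {A, B, C, D, E} covers every attribute.
{A, B, C} is a candidate key since {A, B, C}⁺ = {A, B, C, D, E} covers every attribute.
Any other superkey properly contains one of these, so there are no further candidate keys.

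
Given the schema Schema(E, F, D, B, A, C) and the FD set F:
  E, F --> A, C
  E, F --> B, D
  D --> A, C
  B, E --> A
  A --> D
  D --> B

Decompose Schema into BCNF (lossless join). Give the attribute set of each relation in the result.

{A, B, C, D}; {D, E, F}

Candidate key of the original relation: {E, F}.
Within {A, B, C, D, E, F}: {D}⁺ ∩ {A, B, C, D, E, F} = {A, B, C, D}, not the whole set, so D --> A, B, C violates BCNF; decompose into {A, B, C, D} and {D, E, F}.
{A, B, C, D} is in BCNF.
{D, E, F} is in BCNF.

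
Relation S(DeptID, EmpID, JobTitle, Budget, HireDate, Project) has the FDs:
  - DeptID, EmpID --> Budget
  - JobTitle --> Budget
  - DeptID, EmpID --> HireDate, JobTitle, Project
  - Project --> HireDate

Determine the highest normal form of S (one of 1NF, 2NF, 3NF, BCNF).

Candidate key: {DeptID, EmpID}. Prime attributes: {DeptID, EmpID}.
JobTitle --> Budget: {JobTitle}⁺ = {Budget, JobTitle}, which is not all of the attributes, so the left side is not a superkey — BCNF is violated.
Because {Budget} is non-prime and the left side of JobTitle --> Budget is not a superkey, the relation is not in 3NF.
Checking every proper subset of each key, none determines a non-prime attribute — 2NF is satisfied.

2NF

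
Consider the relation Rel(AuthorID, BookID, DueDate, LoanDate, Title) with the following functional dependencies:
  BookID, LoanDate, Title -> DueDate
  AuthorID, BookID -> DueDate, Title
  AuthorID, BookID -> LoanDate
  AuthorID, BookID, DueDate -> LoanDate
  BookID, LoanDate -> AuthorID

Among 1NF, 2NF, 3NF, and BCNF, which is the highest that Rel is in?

Candidate keys: {AuthorID, BookID}, {BookID, LoanDate}. Prime attributes: {AuthorID, BookID, LoanDate}.
The left-hand side of every FD is a superkey, so BCNF is satisfied.

BCNF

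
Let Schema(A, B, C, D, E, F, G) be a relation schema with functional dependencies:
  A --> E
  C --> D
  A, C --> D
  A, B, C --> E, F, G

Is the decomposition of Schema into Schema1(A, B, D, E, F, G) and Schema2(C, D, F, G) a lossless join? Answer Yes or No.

No

The shared attributes are {D, F, G} and {D, F, G}⁺ = {D, F, G}.
Schema1 ⊄ {D, F, G} and Schema2 ⊄ {D, F, G}, so the split is lossy.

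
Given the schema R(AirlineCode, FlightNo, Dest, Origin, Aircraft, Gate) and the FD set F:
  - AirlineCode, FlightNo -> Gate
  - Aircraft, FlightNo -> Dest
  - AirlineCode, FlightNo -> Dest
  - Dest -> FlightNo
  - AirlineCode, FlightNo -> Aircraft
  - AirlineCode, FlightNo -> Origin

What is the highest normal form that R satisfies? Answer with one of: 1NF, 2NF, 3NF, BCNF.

Candidate keys: {AirlineCode, Dest}, {AirlineCode, FlightNo}. Prime attributes: {AirlineCode, Dest, FlightNo}.
Aircraft, FlightNo -> Dest: {Aircraft, FlightNo}⁺ = {Aircraft, Dest, FlightNo}, which is not all of the attributes, so the left side is not a superkey — BCNF is violated.
But every attribute on its right side ({Dest}) is prime, and the same holds for every other non-superkey FD, so 3NF still holds.

3NF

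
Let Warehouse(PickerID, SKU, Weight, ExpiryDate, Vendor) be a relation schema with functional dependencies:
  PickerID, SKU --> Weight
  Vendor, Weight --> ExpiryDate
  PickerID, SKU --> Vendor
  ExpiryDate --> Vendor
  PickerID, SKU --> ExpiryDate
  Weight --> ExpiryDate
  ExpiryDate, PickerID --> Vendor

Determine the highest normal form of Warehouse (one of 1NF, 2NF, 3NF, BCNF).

2NF

Candidate key: {PickerID, SKU}. Prime attributes: {PickerID, SKU}.
For Vendor, Weight --> ExpiryDate we have {Vendor, Weight}⁺ = {ExpiryDate, Vendor, Weight}; {Vendor, Weight} is not a superkey, so BCNF fails.
Vendor, Weight --> ExpiryDate has non-prime {ExpiryDate} on the right and a non-superkey on the left, so 3NF fails.
Checking every proper subset of each key, none determines a non-prime attribute — 2NF is satisfied.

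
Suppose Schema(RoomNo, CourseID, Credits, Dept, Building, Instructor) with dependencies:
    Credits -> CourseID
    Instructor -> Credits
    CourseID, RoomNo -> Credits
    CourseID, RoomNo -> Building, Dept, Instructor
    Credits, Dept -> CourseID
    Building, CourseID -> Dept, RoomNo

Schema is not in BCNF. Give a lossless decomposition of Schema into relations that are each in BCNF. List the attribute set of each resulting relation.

Candidate keys of the original relation: {Building, CourseID}, {Building, Credits}, {Building, Instructor}, {CourseID, RoomNo}, {Credits, RoomNo}, {Instructor, RoomNo}.
{Building, CourseID, Credits, Dept, Instructor, RoomNo}: {Credits} determines {CourseID, Credits} here but is not a superkey — split on Credits -> CourseID, giving {CourseID, Credits} and {Building, Credits, Dept, Instructor, RoomNo}.
{CourseID, Credits} has no BCNF violation.
{Building, Credits, Dept, Instructor, RoomNo}: {Instructor} determines {Credits, Instructor} here but is not a superkey — split on Instructor -> Credits, giving {Credits, Instructor} and {Building, Dept, Instructor, RoomNo}.
{Credits, Instructor} has no BCNF violation.
{Building, Dept, Instructor, RoomNo} has no BCNF violation.

{Building, Dept, Instructor, RoomNo}; {CourseID, Credits}; {Credits, Instructor}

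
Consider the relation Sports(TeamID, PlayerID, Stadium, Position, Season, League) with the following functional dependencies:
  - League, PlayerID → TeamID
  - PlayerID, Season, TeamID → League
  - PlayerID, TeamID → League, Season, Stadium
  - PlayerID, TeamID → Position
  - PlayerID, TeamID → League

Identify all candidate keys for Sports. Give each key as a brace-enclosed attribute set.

{League, PlayerID}, {PlayerID, TeamID}

Attributes never on any right-hand side: {PlayerID} — every candidate key must contain it.
{League, PlayerID}⁺ = {League, PlayerID, Position, Season, Stadium, TeamID} — all of the relation — so {League, PlayerID} is a candidate key.
{PlayerID, TeamID}⁺ = {League, PlayerID, Position, Season, Stadium, TeamID} — all of the relation — so {PlayerID, TeamID} is a candidate key.
Any other superkey properly contains one of these, so there are no further candidate keys.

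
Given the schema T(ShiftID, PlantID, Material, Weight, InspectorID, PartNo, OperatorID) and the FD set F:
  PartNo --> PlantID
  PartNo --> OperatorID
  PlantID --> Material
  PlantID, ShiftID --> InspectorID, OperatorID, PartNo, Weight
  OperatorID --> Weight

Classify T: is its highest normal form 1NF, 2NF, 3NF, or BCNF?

Candidate keys: {PartNo, ShiftID}, {PlantID, ShiftID}. Prime attributes: {PartNo, PlantID, ShiftID}.
For PartNo --> PlantID we have {PartNo}⁺ = {Material, OperatorID, PartNo, PlantID, Weight}; {PartNo} is not a superkey, so BCNF fails.
PartNo --> OperatorID has non-prime {OperatorID} on the right and a non-superkey on the left, so 3NF fails.
{PartNo} is a proper subset of the key {PartNo, ShiftID}, and {PartNo}⁺ contains the non-prime attributes {Material, OperatorID, Weight} — a partial dependency, so 2NF is violated.

1NF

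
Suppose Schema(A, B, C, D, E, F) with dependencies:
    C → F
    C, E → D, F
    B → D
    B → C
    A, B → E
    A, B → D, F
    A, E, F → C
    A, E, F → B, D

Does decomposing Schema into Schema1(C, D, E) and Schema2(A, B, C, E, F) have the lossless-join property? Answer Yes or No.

Common attributes: {C, E}; their closure is {C, D, E, F}.
This includes all of Schema1, so the common attributes are a superkey of Schema1 — the join is lossless.

Yes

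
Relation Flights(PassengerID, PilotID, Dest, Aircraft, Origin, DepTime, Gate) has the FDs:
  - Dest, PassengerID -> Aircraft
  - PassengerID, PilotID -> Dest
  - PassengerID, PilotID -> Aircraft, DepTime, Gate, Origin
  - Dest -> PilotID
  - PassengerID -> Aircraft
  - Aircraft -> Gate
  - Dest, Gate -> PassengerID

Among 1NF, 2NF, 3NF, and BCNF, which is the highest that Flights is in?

3NF

Candidate keys: {Aircraft, Dest}, {Dest, Gate}, {Dest, PassengerID}, {PassengerID, PilotID}. Prime attributes: {Aircraft, Dest, Gate, PassengerID, PilotID}.
For Dest -> PilotID we have {Dest}⁺ = {Dest, PilotID}; {Dest} is not a superkey, so BCNF fails.
Its right-hand attributes {PilotID} are all prime, as are those of every other non-superkey FD — the relation is in 3NF.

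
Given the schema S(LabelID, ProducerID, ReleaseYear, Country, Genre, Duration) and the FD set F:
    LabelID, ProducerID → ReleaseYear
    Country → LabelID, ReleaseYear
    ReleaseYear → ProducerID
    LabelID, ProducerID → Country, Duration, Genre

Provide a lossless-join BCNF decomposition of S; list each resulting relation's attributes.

Candidate keys of the original relation: {Country}, {LabelID, ProducerID}, {LabelID, ReleaseYear}.
Within {Country, Duration, Genre, LabelID, ProducerID, ReleaseYear}: {ReleaseYear}⁺ ∩ {Country, Duration, Genre, LabelID, ProducerID, ReleaseYear} = {ProducerID, ReleaseYear}, not the whole set, so ReleaseYear → ProducerID violates BCNF; decompose into {ProducerID, ReleaseYear} and {Country, Duration, Genre, LabelID, ReleaseYear}.
{ProducerID, ReleaseYear} is in BCNF.
{Country, Duration, Genre, LabelID, ReleaseYear} is in BCNF.

{Country, Duration, Genre, LabelID, ReleaseYear}; {ProducerID, ReleaseYear}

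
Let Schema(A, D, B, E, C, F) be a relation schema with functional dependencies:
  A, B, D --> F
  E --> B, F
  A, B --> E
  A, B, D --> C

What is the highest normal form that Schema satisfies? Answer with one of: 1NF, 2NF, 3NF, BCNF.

1NF

Candidate keys: {A, B, D}, {A, D, E}. Prime attributes: {A, B, D, E}.
E --> B, F: {E}⁺ = {B, E, F}, which is not all of the attributes, so the left side is not a superkey — BCNF is violated.
Because {F} is non-prime and the left side of E --> B, F is not a superkey, the relation is not in 3NF.
{A, B} is a proper subset of the key {A, B, D}, and {A, B}⁺ contains the non-prime attribute {F} — a partial dependency, so 2NF is violated.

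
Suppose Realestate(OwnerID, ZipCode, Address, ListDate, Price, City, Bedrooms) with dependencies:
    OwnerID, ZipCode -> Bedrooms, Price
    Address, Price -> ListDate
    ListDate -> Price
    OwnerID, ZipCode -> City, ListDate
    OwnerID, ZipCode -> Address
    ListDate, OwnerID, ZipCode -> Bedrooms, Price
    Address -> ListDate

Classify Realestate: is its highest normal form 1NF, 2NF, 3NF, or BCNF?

Candidate key: {OwnerID, ZipCode}. Prime attributes: {OwnerID, ZipCode}.
Address, Price -> ListDate breaks BCNF: {Address, Price}⁺ = {Address, ListDate, Price}, so {Address, Price} is not a superkey.
Because {ListDate} is non-prime and the left side of Address, Price -> ListDate is not a superkey, the relation is not in 3NF.
No non-prime attribute depends on a proper subset of any candidate key, so 2NF holds.

2NF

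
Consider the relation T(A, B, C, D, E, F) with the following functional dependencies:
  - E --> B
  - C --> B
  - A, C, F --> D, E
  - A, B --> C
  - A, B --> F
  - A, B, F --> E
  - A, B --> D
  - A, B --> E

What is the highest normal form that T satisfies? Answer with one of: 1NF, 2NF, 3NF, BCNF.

3NF

Candidate keys: {A, B}, {A, C}, {A, E}. Prime attributes: {A, B, C, E}.
E --> B breaks BCNF: {E}⁺ = {B, E}, so {E} is not a superkey.
Its right-hand attributes {B} are all prime, as are those of every other non-superkey FD — the relation is in 3NF.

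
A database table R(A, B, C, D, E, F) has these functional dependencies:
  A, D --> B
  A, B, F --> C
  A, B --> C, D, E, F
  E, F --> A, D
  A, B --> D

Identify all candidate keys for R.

{A, B}, {A, D}, {E, F}

Closure of {A, B} is {A, B, C, D, E, F}, the whole schema; {A, B} is a candidate key.
Closure of {A, D} is {A, B, C, D, E, F}, the whole schema; {A, D} is a candidate key.
Closure of {E, F} is {A, B, C, D, E, F}, the whole schema; {E, F} is a candidate key.
Any other superkey properly contains one of these, so there are no further candidate keys.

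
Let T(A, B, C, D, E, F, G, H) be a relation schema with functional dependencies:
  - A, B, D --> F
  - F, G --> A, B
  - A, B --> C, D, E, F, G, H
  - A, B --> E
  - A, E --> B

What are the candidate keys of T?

{A, B}, {A, E}, {F, G}

{A, B} is a candidate key since {A, B}⁺ = {A, B, C, D, E, F, G, H} covers every attribute.
{A, E} is a candidate key since {A, E}⁺ = {A, B, C, D, E, F, G, H} covers every attribute.
{F, G} is a candidate key since {F, G}⁺ = {A, B, C, D, E, F, G, H} covers every attribute.
No proper subset of any of these is a key, and no other minimal superkey exists.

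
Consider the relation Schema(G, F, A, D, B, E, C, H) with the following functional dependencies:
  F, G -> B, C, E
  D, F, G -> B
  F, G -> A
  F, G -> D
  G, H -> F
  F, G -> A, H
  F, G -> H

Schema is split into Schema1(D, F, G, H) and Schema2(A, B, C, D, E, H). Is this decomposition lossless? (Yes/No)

No

Schema1 ∩ Schema2 = {D, H}; its closure under F is {D, H}.
Neither Schema1 nor Schema2 is contained in that closure, so the decomposition is lossy.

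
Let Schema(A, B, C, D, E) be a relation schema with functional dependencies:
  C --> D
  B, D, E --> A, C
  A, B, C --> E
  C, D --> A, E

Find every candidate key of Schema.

{B, C}, {B, D, E}

Attributes never on any right-hand side: {B} — every candidate key must contain it.
{B, C}⁺ = {A, B, C, D, E}, which is every attribute, so {B, C} is a candidate key.
{B, D, E}⁺ = {A, B, C, D, E}, which is every attribute, so {B, D, E} is a candidate key.
No proper subset of any of these is a key, and no other minimal superkey exists.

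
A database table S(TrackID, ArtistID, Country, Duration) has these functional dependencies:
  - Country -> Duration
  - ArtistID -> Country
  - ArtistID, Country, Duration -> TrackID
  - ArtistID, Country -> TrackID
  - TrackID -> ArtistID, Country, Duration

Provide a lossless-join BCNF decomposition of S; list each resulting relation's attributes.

Candidate keys of the original relation: {ArtistID}, {TrackID}.
{ArtistID, Country, Duration, TrackID}: {Country} determines {Country, Duration} here but is not a superkey — split on Country -> Duration, giving {Country, Duration} and {ArtistID, Country, TrackID}.
{Country, Duration}: every determinant is a superkey — BCNF.
{ArtistID, Country, TrackID}: every determinant is a superkey — BCNF.

{ArtistID, Country, TrackID}; {Country, Duration}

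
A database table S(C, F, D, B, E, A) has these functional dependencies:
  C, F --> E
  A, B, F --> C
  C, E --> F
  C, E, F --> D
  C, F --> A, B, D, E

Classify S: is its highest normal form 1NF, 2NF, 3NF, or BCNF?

BCNF

Candidate keys: {A, B, F}, {C, E}, {C, F}. Prime attributes: {A, B, C, E, F}.
Every FD has a superkey on the left, so the relation is in BCNF.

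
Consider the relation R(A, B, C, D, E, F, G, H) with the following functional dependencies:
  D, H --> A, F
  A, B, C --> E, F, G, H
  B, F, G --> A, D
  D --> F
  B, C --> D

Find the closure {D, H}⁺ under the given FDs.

{A, D, F, H}

Start with {D, H}.
D, H --> A, F applies; add {A, F} → now {A, D, F, H}.
No further FD applies.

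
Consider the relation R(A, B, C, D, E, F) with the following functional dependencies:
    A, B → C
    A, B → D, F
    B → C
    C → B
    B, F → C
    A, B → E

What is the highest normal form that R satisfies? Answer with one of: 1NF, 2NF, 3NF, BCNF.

Candidate keys: {A, B}, {A, C}. Prime attributes: {A, B, C}.
B → C breaks BCNF: {B}⁺ = {B, C}, so {B} is not a superkey.
Its right-hand attributes {C} are all prime, as are those of every other non-superkey FD — the relation is in 3NF.

3NF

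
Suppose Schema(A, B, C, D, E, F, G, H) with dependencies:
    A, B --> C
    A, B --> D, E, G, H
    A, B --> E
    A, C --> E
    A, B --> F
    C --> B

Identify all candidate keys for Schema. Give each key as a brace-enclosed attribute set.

Attributes never on any right-hand side: {A} — every candidate key must contain it.
{A, B} is a candidate key since {A, B}⁺ = {A, B, C, D, E, F, G, H} covers every attribute.
{A, C} is a candidate key since {A, C}⁺ = {A, B, C, D, E, F, G, H} covers every attribute.
These are minimal and exhaustive — every other superkey contains one of them.

{A, B}, {A, C}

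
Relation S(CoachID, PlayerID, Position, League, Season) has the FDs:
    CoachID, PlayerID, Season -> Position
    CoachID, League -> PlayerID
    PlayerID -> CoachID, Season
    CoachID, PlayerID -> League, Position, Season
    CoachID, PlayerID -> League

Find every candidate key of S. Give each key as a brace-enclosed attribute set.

{CoachID, League}, {PlayerID}

Closure of {PlayerID} is {CoachID, League, PlayerID, Position, Season}, the whole schema; {PlayerID} is a candidate key.
Closure of {CoachID, League} is {CoachID, League, PlayerID, Position, Season}, the whole schema; {CoachID, League} is a candidate key.
These are minimal and exhaustive — every other superkey contains one of them.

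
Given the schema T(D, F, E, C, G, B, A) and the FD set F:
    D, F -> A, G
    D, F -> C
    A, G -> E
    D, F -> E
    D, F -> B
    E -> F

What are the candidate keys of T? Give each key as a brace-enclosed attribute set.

{D} never appears on the right of any FD, so every key must include it.
{D, E} is a candidate key since {D, E}⁺ = {A, B, C, D, E, F, G} covers every attribute.
{D, F} is a candidate key since {D, F}⁺ = {A, B, C, D, E, F, G} covers every attribute.
{A, D, G} is a candidate key since {A, D, G}⁺ = {A, B, C, D, E, F, G} covers every attribute.
Any other superkey properly contains one of these, so there are no further candidate keys.

{A, D, G}, {D, E}, {D, F}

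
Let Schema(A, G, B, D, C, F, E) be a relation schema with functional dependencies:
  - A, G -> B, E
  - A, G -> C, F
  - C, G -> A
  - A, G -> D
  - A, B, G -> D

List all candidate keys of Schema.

{G} never appears on the right of any FD, so every key must include it.
Closure of {A, G} is {A, B, C, D, E, F, G}, the whole schema; {A, G} is a candidate key.
Closure of {C, G} is {A, B, C, D, E, F, G}, the whole schema; {C, G} is a candidate key.
These are minimal and exhaustive — every other superkey contains one of them.

{A, G}, {C, G}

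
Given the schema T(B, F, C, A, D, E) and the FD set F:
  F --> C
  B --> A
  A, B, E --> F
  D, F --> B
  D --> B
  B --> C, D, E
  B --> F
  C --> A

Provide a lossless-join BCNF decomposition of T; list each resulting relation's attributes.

{A, C}; {B, D, E, F}; {C, F}

Candidate keys of the original relation: {B}, {D}.
Within {A, B, C, D, E, F}: {F}⁺ ∩ {A, B, C, D, E, F} = {A, C, F}, not the whole set, so F --> A, C violates BCNF; decompose into {A, C, F} and {B, D, E, F}.
Within {A, C, F}: {C}⁺ ∩ {A, C, F} = {A, C}, not the whole set, so C --> A violates BCNF; decompose into {A, C} and {C, F}.
{A, C}: every determinant is a superkey — BCNF.
{C, F}: every determinant is a superkey — BCNF.
{B, D, E, F}: every determinant is a superkey — BCNF.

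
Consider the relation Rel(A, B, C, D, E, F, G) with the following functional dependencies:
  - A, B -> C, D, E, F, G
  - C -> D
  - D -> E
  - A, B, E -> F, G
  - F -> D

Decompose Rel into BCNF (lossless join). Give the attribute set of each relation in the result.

{A, B, C, F, G}; {C, D}; {D, E}

Candidate key of the original relation: {A, B}.
Within {A, B, C, D, E, F, G}: {C}⁺ ∩ {A, B, C, D, E, F, G} = {C, D, E}, not the whole set, so C -> D, E violates BCNF; decompose into {C, D, E} and {A, B, C, F, G}.
Within {C, D, E}: {D}⁺ ∩ {C, D, E} = {D, E}, not the whole set, so D -> E violates BCNF; decompose into {D, E} and {C, D}.
{D, E} is in BCNF.
{C, D} is in BCNF.
{A, B, C, F, G} is in BCNF.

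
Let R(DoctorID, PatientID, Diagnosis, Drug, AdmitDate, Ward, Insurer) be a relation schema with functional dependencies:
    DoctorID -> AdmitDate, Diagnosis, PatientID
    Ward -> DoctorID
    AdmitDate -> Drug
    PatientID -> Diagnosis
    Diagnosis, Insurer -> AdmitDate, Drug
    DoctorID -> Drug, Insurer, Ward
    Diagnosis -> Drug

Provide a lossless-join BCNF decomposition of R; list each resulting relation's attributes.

{AdmitDate, Drug}; {AdmitDate, Insurer, PatientID}; {Diagnosis, PatientID}; {DoctorID, Insurer, PatientID, Ward}

Candidate keys of the original relation: {DoctorID}, {Ward}.
Within {AdmitDate, Diagnosis, DoctorID, Drug, Insurer, PatientID, Ward}: {AdmitDate}⁺ ∩ {AdmitDate, Diagnosis, DoctorID, Drug, Insurer, PatientID, Ward} = {AdmitDate, Drug}, not the whole set, so AdmitDate -> Drug violates BCNF; decompose into {AdmitDate, Drug} and {AdmitDate, Diagnosis, DoctorID, Insurer, PatientID, Ward}.
{AdmitDate, Drug} is in BCNF.
Within {AdmitDate, Diagnosis, DoctorID, Insurer, PatientID, Ward}: {PatientID}⁺ ∩ {AdmitDate, Diagnosis, DoctorID, Insurer, PatientID, Ward} = {Diagnosis, PatientID}, not the whole set, so PatientID -> Diagnosis violates BCNF; decompose into {Diagnosis, PatientID} and {AdmitDate, DoctorID, Insurer, PatientID, Ward}.
{Diagnosis, PatientID} is in BCNF.
Within {AdmitDate, DoctorID, Insurer, PatientID, Ward}: {Insurer, PatientID}⁺ ∩ {AdmitDate, DoctorID, Insurer, PatientID, Ward} = {AdmitDate, Insurer, PatientID}, not the whole set, so Insurer, PatientID -> AdmitDate violates BCNF; decompose into {AdmitDate, Insurer, PatientID} and {DoctorID, Insurer, PatientID, Ward}.
{AdmitDate, Insurer, PatientID} is in BCNF.
{DoctorID, Insurer, PatientID, Ward} is in BCNF.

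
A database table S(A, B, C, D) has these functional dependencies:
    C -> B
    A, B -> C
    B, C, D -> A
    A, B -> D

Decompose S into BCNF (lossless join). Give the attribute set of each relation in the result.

Candidate keys of the original relation: {A, B}, {A, C}, {C, D}.
In {A, B, C, D}, {C} is not a superkey ({C}⁺ restricted to this set is {B, C}), so split on C -> B into {B, C} and {A, C, D}.
{B, C} has no BCNF violation.
{A, C, D} has no BCNF violation.

{A, C, D}; {B, C}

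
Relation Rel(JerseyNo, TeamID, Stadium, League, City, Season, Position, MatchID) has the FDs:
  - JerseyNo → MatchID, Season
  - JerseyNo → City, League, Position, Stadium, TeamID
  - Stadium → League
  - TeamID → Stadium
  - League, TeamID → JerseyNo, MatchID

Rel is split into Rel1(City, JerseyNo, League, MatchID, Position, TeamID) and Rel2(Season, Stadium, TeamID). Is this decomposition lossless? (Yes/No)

Common attributes: {TeamID}; their closure is {City, JerseyNo, League, MatchID, Position, Season, Stadium, TeamID}.
Since Rel1 ⊆ {City, JerseyNo, League, MatchID, Position, Season, Stadium, TeamID}, the intersection is a superkey of Rel1; the decomposition is lossless.

Yes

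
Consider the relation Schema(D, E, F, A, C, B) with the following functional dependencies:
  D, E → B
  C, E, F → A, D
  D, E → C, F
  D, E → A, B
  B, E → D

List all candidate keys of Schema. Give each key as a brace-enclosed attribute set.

Attributes never on any right-hand side: {E} — every candidate key must contain it.
{B, E}⁺ = {A, B, C, D, E, F} — all of the relation — so {B, E} is a candidate key.
{D, E}⁺ = {A, B, C, D, E, F} — all of the relation — so {D, E} is a candidate key.
{C, E, F}⁺ = {A, B, C, D, E, F} — all of the relation — so {C, E, F} is a candidate key.
No proper subset of any of these is a key, and no other minimal superkey exists.

{B, E}, {C, E, F}, {D, E}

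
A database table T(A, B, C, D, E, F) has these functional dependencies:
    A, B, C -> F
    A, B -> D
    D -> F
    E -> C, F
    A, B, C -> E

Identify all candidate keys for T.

{A, B, C}, {A, B, E}

No FD produces {A, B}, so they must be in every candidate key.
{A, B, C} is a candidate key since {A, B, C}⁺ = {A, B, C, D, E, F} covers every attribute.
{A, B, E} is a candidate key since {A, B, E}⁺ = {A, B, C, D, E, F} covers every attribute.
No proper subset of any of these is a key, and no other minimal superkey exists.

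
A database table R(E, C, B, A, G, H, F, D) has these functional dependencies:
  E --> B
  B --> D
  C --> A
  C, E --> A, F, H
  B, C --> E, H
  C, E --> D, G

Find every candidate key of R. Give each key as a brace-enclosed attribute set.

{C} never appears on the right of any FD, so every key must include it.
Closure of {B, C} is {A, B, C, D, E, F, G, H}, the whole schema; {B, C} is a candidate key.
Closure of {C, E} is {A, B, C, D, E, F, G, H}, the whole schema; {C, E} is a candidate key.
Any other superkey properly contains one of these, so there are no further candidate keys.

{B, C}, {C, E}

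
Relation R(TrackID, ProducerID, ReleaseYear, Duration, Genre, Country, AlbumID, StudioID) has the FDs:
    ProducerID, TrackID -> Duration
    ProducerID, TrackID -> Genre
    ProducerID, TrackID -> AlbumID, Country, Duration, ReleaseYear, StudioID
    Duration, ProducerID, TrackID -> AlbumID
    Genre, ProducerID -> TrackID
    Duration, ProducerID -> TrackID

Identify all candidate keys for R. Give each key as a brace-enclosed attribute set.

{ProducerID} never appears on the right of any FD, so every key must include it.
{Duration, ProducerID}⁺ = {AlbumID, Country, Duration, Genre, ProducerID, ReleaseYear, StudioID, TrackID}, which is every attribute, so {Duration, ProducerID} is a candidate key.
{Genre, ProducerID}⁺ = {AlbumID, Country, Duration, Genre, ProducerID, ReleaseYear, StudioID, TrackID}, which is every attribute, so {Genre, ProducerID} is a candidate key.
{ProducerID, TrackID}⁺ = {AlbumID, Country, Duration, Genre, ProducerID, ReleaseYear, StudioID, TrackID}, which is every attribute, so {ProducerID, TrackID} is a candidate key.
No proper subset of any of these is a key, and no other minimal superkey exists.

{Duration, ProducerID}, {Genre, ProducerID}, {ProducerID, TrackID}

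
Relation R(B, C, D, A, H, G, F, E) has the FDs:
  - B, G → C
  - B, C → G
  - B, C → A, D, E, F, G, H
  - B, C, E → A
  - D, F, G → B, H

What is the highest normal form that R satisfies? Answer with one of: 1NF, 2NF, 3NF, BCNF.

Candidate keys: {B, C}, {B, G}, {D, F, G}. Prime attributes: {B, C, D, F, G}.
The left-hand side of every FD is a superkey, so BCNF is satisfied.

BCNF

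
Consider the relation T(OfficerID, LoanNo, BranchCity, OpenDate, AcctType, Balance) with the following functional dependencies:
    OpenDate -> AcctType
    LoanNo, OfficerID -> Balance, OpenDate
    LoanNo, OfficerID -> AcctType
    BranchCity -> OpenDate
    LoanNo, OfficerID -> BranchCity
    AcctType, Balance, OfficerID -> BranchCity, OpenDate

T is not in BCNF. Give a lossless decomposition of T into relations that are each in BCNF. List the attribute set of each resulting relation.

{AcctType, OpenDate}; {Balance, BranchCity, LoanNo, OfficerID}; {BranchCity, OpenDate}

Candidate key of the original relation: {LoanNo, OfficerID}.
In {AcctType, Balance, BranchCity, LoanNo, OfficerID, OpenDate}, {OpenDate} is not a superkey ({OpenDate}⁺ restricted to this set is {AcctType, OpenDate}), so split on OpenDate -> AcctType into {AcctType, OpenDate} and {Balance, BranchCity, LoanNo, OfficerID, OpenDate}.
{AcctType, OpenDate}: every determinant is a superkey — BCNF.
In {Balance, BranchCity, LoanNo, OfficerID, OpenDate}, {BranchCity} is not a superkey ({BranchCity}⁺ restricted to this set is {BranchCity, OpenDate}), so split on BranchCity -> OpenDate into {BranchCity, OpenDate} and {Balance, BranchCity, LoanNo, OfficerID}.
{BranchCity, OpenDate}: every determinant is a superkey — BCNF.
{Balance, BranchCity, LoanNo, OfficerID}: every determinant is a superkey — BCNF.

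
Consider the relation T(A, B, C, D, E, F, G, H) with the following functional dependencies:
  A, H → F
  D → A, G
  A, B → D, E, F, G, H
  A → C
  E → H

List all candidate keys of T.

{B} never appears on the right of any FD, so every key must include it.
{A, B}⁺ = {A, B, C, D, E, F, G, H}, which is every attribute, so {A, B} is a candidate key.
{B, D}⁺ = {A, B, C, D, E, F, G, H}, which is every attribute, so {B, D} is a candidate key.
Any other superkey properly contains one of these, so there are no further candidate keys.

{A, B}, {B, D}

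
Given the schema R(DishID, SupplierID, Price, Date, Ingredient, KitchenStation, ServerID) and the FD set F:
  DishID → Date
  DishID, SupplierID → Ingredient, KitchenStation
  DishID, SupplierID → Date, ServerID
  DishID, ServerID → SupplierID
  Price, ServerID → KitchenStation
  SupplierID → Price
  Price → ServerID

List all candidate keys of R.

No FD produces {DishID}, so it must be in every candidate key.
{DishID, Price}⁺ = {Date, DishID, Ingredient, KitchenStation, Price, ServerID, SupplierID}, which is every attribute, so {DishID, Price} is a candidate key.
{DishID, ServerID}⁺ = {Date, DishID, Ingredient, KitchenStation, Price, ServerID, SupplierID}, which is every attribute, so {DishID, ServerID} is a candidate key.
{DishID, SupplierID}⁺ = {Date, DishID, Ingredient, KitchenStation, Price, ServerID, SupplierID}, which is every attribute, so {DishID, SupplierID} is a candidate key.
These are minimal and exhaustive — every other superkey contains one of them.

{DishID, Price}, {DishID, ServerID}, {DishID, SupplierID}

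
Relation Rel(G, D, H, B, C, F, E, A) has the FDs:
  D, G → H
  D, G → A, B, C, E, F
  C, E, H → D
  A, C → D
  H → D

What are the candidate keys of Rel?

{G} never appears on the right of any FD, so every key must include it.
Closure of {D, G} is {A, B, C, D, E, F, G, H}, the whole schema; {D, G} is a candidate key.
Closure of {G, H} is {A, B, C, D, E, F, G, H}, the whole schema; {G, H} is a candidate key.
Closure of {A, C, G} is {A, B, C, D, E, F, G, H}, the whole schema; {A, C, G} is a candidate key.
Any other superkey properly contains one of these, so there are no further candidate keys.

{A, C, G}, {D, G}, {G, H}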